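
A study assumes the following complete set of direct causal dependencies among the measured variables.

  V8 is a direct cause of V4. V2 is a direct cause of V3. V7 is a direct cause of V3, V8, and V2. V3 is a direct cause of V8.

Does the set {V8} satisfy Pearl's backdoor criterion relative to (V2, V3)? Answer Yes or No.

Backdoor paths from V2 to V3 (paths whose first edge points into V2):
  P1: V2 <- V7 -> V3
  P2: V2 <- V7 -> V8 <- V3
Condition 1 (no descendant of V2 in the set): FAILS — V8 is a descendant of V2.
Condition 2 (every backdoor path blocked by {V8}):
  P1: open — no interior node is in the conditioning set.
  P2: open — collider(s) V8 are conditioned on (or have a conditioned descendant) and no non-collider on the path is in the set.
{V8} does not satisfy the backdoor criterion.

No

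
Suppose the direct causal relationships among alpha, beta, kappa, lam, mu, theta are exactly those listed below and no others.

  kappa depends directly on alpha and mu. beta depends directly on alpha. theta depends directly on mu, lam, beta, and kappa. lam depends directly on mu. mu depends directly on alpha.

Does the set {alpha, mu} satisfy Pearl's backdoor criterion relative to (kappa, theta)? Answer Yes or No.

Backdoor paths from kappa to theta (paths whose first edge points into kappa):
  P1: kappa <- alpha -> mu -> lam -> theta
  P2: kappa <- alpha -> mu -> theta
  P3: kappa <- alpha -> beta -> theta
  P4: kappa <- mu <- alpha -> beta -> theta
  P5: kappa <- mu -> lam -> theta
  P6: kappa <- mu -> theta
Condition 1 (no descendant of kappa in the set): holds — descendants of kappa are {theta}; none are in {alpha, mu}.
Condition 2 (every backdoor path blocked by {alpha, mu}):
  P1: blocked at fork node alpha ∈ conditioning set.
  P2: blocked at fork node alpha ∈ conditioning set.
  P3: blocked at fork node alpha ∈ conditioning set.
  P4: blocked at chain node mu ∈ conditioning set.
  P5: blocked at fork node mu ∈ conditioning set.
  P6: blocked at fork node mu ∈ conditioning set.
{alpha, mu} satisfies the backdoor criterion.

Yes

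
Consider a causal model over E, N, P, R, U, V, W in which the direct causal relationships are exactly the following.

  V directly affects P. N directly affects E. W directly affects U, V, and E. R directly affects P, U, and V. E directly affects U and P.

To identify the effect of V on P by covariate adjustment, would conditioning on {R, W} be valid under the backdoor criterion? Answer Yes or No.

Yes

Backdoor paths from V to P (paths whose first edge points into V):
  P1: V <- W -> E -> U <- R -> P
  P2: V <- W -> E -> P
  P3: V <- W -> U <- R -> P
  P4: V <- W -> U <- E -> P
  P5: V <- R -> U <- W -> E -> P
  P6: V <- R -> U <- E -> P
  P7: V <- R -> P
Condition 1 (no descendant of V in the set): holds — descendants of V are {P}; none are in {R, W}.
Condition 2 (every backdoor path blocked by {R, W}):
  P1: blocked at fork node W ∈ conditioning set.
  P2: blocked at fork node W ∈ conditioning set.
  P3: blocked at fork node W ∈ conditioning set.
  P4: blocked at fork node W ∈ conditioning set.
  P5: blocked at fork node R ∈ conditioning set.
  P6: blocked at fork node R ∈ conditioning set.
  P7: blocked at fork node R ∈ conditioning set.
{R, W} satisfies the backdoor criterion.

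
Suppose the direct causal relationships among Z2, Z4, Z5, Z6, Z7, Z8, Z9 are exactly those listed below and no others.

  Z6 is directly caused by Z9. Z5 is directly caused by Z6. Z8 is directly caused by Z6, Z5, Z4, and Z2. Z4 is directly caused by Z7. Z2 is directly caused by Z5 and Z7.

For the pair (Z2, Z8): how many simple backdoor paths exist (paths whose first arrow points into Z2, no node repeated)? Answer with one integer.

A backdoor path from Z2 to Z8 is any simple undirected path whose first edge points into Z2 (i.e. leaves Z2 via a parent).
Parents of Z2: {Z5, Z7}.
Enumerating:
  P1: Z2 <- Z7 -> Z4 -> Z8
  P2: Z2 <- Z5 <- Z6 -> Z8
  P3: Z2 <- Z5 -> Z8
That exhausts the simple backdoor paths. Count: 3.

3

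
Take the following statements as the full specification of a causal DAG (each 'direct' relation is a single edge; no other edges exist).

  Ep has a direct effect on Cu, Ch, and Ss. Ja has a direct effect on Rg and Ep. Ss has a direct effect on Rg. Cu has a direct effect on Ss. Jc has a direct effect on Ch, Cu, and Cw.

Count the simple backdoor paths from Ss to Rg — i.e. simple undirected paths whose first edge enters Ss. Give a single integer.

3

A backdoor path from Ss to Rg is any simple undirected path whose first edge points into Ss (i.e. leaves Ss via a parent).
Parents of Ss: {Cu, Ep}.
Enumerating:
  P1: Ss <- Ep <- Ja -> Rg
  P2: Ss <- Cu <- Jc -> Ch <- Ep <- Ja -> Rg
  P3: Ss <- Cu <- Ep <- Ja -> Rg
That exhausts the simple backdoor paths. Count: 3.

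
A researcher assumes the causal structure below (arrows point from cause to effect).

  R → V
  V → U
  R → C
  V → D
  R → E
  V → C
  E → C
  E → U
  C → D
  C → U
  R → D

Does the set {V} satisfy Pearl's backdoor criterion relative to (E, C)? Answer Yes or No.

Backdoor paths from E to C (paths whose first edge points into E):
  P1: E <- R -> V -> C
  P2: E <- R -> V -> D <- C
  P3: E <- R -> V -> U <- C
  P4: E <- R -> C
  P5: E <- R -> D <- V -> C
  P6: E <- R -> D <- V -> U <- C
  P7: E <- R -> D <- C
Condition 1 (no descendant of E in the set): holds — descendants of E are {C, D, U}; none are in {V}.
Condition 2 (every backdoor path blocked by {V}):
  P1: blocked at chain node V ∈ conditioning set.
  P2: blocked at chain node V ∈ conditioning set.
  P3: blocked at chain node V ∈ conditioning set.
  P4: open — no interior node is in the conditioning set.
  P5: blocked at collider D (neither it nor any descendant is in the conditioning set).
  P6: blocked at collider D (neither it nor any descendant is in the conditioning set).
  P7: blocked at collider D (neither it nor any descendant is in the conditioning set).
{V} does not satisfy the backdoor criterion.

No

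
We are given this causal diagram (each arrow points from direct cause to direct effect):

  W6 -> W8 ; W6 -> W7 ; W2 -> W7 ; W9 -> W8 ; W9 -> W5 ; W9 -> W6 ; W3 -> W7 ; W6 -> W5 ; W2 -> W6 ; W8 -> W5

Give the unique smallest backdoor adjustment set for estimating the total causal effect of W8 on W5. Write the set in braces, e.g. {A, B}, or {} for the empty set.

Variables eligible for adjustment (non-descendants of W8, excluding W8 and W5): {W2, W3, W6, W7, W9}.
Backdoor paths from W8 to W5:
  P1: W8 <- W9 -> W6 -> W5
  P2: W8 <- W9 -> W5
  P3: W8 <- W6 <- W9 -> W5
  P4: W8 <- W6 -> W5
The empty set is not sufficient: P1 (W8 <- W9 -> W6 -> W5) has no collider blocking it and no conditioned non-collider, so it is open.
Try {W6, W9}:
  P1: blocked at fork node W9 ∈ conditioning set.
  P2: blocked at fork node W9 ∈ conditioning set.
  P3: blocked at chain node W6 ∈ conditioning set.
  P4: blocked at fork node W6 ∈ conditioning set.
{W6, W9} contains no descendant of W8 and blocks every backdoor path.
Every element of {W6, W9} is needed (dropping W6 leaves P4 open; dropping W9 leaves P2 open), so no proper subset is valid.
Among all size-2 subsets of the eligible variables, only {W6, W9} blocks every backdoor path, so it is the unique smallest valid adjustment set.

{W6, W9}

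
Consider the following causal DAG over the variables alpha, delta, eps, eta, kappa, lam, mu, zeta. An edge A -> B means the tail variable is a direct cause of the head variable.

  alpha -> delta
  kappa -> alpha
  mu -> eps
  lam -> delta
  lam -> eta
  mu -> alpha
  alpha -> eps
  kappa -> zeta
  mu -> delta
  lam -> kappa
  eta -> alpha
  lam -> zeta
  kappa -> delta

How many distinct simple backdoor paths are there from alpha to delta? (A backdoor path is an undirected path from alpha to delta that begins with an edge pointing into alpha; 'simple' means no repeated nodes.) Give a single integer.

7

A backdoor path from alpha to delta is any simple undirected path whose first edge points into alpha (i.e. leaves alpha via a parent).
Parents of alpha: {eta, kappa, mu}.
Enumerating:
  P1: alpha <- kappa <- lam -> delta
  P2: alpha <- kappa -> zeta <- lam -> delta
  P3: alpha <- kappa -> delta
  P4: alpha <- eta <- lam -> kappa -> delta
  P5: alpha <- eta <- lam -> zeta <- kappa -> delta
  P6: alpha <- eta <- lam -> delta
  P7: alpha <- mu -> delta
That exhausts the simple backdoor paths. Count: 7.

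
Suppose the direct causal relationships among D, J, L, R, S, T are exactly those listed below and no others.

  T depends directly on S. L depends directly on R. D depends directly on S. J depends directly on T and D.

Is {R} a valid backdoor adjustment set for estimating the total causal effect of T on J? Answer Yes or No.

Backdoor paths from T to J (paths whose first edge points into T):
  P1: T <- S -> D -> J
Condition 1 (no descendant of T in the set): holds — descendants of T are {J}; none are in {R}.
Condition 2 (every backdoor path blocked by {R}):
  P1: open — no interior node is in the conditioning set.
{R} does not satisfy the backdoor criterion.

No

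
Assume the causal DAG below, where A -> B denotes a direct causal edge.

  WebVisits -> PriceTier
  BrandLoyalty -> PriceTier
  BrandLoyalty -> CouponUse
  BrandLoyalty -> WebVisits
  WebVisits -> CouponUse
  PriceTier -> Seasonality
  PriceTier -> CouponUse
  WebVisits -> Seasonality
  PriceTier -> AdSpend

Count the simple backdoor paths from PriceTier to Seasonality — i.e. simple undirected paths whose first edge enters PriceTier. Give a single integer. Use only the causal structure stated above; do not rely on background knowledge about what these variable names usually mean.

A backdoor path from PriceTier to Seasonality is any simple undirected path whose first edge points into PriceTier (i.e. leaves PriceTier via a parent).
Parents of PriceTier: {BrandLoyalty, WebVisits}.
Enumerating:
  P1: PriceTier <- BrandLoyalty -> WebVisits -> Seasonality
  P2: PriceTier <- BrandLoyalty -> CouponUse <- WebVisits -> Seasonality
  P3: PriceTier <- WebVisits -> Seasonality
That exhausts the simple backdoor paths. Count: 3.

3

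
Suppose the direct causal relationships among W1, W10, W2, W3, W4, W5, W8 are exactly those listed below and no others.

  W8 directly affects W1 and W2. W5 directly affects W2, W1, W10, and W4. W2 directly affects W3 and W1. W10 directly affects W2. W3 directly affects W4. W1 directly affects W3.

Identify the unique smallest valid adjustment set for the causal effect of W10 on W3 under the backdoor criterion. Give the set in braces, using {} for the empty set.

{W5}

Variables eligible for adjustment (non-descendants of W10, excluding W10 and W3): {W5, W8}.
Backdoor paths from W10 to W3:
  P1: W10 <- W5 -> W2 <- W8 -> W1 -> W3
  P2: W10 <- W5 -> W2 -> W1 -> W3
  P3: W10 <- W5 -> W2 -> W3
  P4: W10 <- W5 -> W1 <- W8 -> W2 -> W3
  P5: W10 <- W5 -> W1 <- W2 -> W3
  P6: W10 <- W5 -> W1 -> W3
  P7: W10 <- W5 -> W4 <- W3
The empty set is not sufficient: P2 (W10 <- W5 -> W2 -> W1 -> W3) has no collider blocking it and no conditioned non-collider, so it is open.
Try {W5}:
  P1: blocked at fork node W5 ∈ conditioning set.
  P2: blocked at fork node W5 ∈ conditioning set.
  P3: blocked at fork node W5 ∈ conditioning set.
  P4: blocked at fork node W5 ∈ conditioning set.
  P5: blocked at fork node W5 ∈ conditioning set.
  P6: blocked at fork node W5 ∈ conditioning set.
  P7: blocked at fork node W5 ∈ conditioning set.
{W5} contains no descendant of W10 and blocks every backdoor path.
No other singleton works — e.g. {W8} leaves P2 open — so {W5} is the unique smallest valid adjustment set.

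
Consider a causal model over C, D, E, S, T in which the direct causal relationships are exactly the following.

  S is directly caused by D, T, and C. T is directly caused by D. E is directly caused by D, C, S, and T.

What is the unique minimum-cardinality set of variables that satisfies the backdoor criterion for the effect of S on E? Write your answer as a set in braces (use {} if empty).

{C, D, T}

Variables eligible for adjustment (non-descendants of S, excluding S and E): {C, D, T}.
Backdoor paths from S to E:
  P1: S <- C -> E
  P2: S <- D -> T -> E
  P3: S <- D -> E
  P4: S <- T <- D -> E
  P5: S <- T -> E
The empty set is not sufficient: P1 (S <- C -> E) has no collider blocking it and no conditioned non-collider, so it is open.
Try {C, D, T}:
  P1: blocked at fork node C ∈ conditioning set.
  P2: blocked at fork node D ∈ conditioning set.
  P3: blocked at fork node D ∈ conditioning set.
  P4: blocked at chain node T ∈ conditioning set.
  P5: blocked at fork node T ∈ conditioning set.
{C, D, T} contains no descendant of S and blocks every backdoor path.
Every element of {C, D, T} is needed (dropping C leaves P1 open; dropping D leaves P3 open; dropping T leaves P5 open), so no proper subset is valid.
Among all size-3 subsets of the eligible variables, only {C, D, T} blocks every backdoor path, so it is the unique smallest valid adjustment set.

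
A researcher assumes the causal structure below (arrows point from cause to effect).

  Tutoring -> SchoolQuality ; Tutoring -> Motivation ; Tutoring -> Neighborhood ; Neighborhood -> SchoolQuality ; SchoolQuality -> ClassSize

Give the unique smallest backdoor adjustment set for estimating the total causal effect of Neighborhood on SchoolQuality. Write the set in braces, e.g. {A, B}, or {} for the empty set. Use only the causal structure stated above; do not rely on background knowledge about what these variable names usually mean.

{Tutoring}

Variables eligible for adjustment (non-descendants of Neighborhood, excluding Neighborhood and SchoolQuality): {Motivation, Tutoring}.
Backdoor paths from Neighborhood to SchoolQuality:
  P1: Neighborhood <- Tutoring -> SchoolQuality
The empty set is not sufficient: P1 (Neighborhood <- Tutoring -> SchoolQuality) has no collider blocking it and no conditioned non-collider, so it is open.
Try {Tutoring}:
  P1: blocked at fork node Tutoring ∈ conditioning set.
{Tutoring} contains no descendant of Neighborhood and blocks every backdoor path.
No other singleton works — e.g. {Motivation} leaves P1 open — so {Tutoring} is the unique smallest valid adjustment set.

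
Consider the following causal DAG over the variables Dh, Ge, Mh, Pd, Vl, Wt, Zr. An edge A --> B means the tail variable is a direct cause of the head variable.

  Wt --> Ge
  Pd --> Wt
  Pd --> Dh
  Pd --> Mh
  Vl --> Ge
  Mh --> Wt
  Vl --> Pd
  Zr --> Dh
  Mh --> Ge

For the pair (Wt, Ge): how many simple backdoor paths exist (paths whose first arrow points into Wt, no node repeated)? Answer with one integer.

A backdoor path from Wt to Ge is any simple undirected path whose first edge points into Wt (i.e. leaves Wt via a parent).
Parents of Wt: {Mh, Pd}.
Enumerating:
  P1: Wt <- Pd <- Vl -> Ge
  P2: Wt <- Pd -> Mh -> Ge
  P3: Wt <- Mh <- Pd <- Vl -> Ge
  P4: Wt <- Mh -> Ge
That exhausts the simple backdoor paths. Count: 4.

4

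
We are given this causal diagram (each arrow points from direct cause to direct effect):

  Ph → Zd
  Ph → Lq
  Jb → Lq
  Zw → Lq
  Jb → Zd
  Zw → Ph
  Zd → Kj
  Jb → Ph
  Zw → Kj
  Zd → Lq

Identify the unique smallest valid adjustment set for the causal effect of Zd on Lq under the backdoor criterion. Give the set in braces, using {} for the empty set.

Variables eligible for adjustment (non-descendants of Zd, excluding Zd and Lq): {Jb, Ph, Zw}.
Backdoor paths from Zd to Lq:
  P1: Zd <- Jb -> Ph <- Zw -> Lq
  P2: Zd <- Jb -> Ph -> Lq
  P3: Zd <- Jb -> Lq
  P4: Zd <- Ph <- Jb -> Lq
  P5: Zd <- Ph <- Zw -> Lq
  P6: Zd <- Ph -> Lq
The empty set is not sufficient: P2 (Zd <- Jb -> Ph -> Lq) has no collider blocking it and no conditioned non-collider, so it is open.
Try {Jb, Ph}:
  P1: blocked at fork node Jb ∈ conditioning set.
  P2: blocked at fork node Jb ∈ conditioning set.
  P3: blocked at fork node Jb ∈ conditioning set.
  P4: blocked at chain node Ph ∈ conditioning set.
  P5: blocked at chain node Ph ∈ conditioning set.
  P6: blocked at fork node Ph ∈ conditioning set.
{Jb, Ph} contains no descendant of Zd and blocks every backdoor path.
Every element of {Jb, Ph} is needed (dropping Jb leaves P1 open; dropping Ph leaves P5 open), so no proper subset is valid.
Among all size-2 subsets of the eligible variables, only {Jb, Ph} blocks every backdoor path, so it is the unique smallest valid adjustment set.

{Jb, Ph}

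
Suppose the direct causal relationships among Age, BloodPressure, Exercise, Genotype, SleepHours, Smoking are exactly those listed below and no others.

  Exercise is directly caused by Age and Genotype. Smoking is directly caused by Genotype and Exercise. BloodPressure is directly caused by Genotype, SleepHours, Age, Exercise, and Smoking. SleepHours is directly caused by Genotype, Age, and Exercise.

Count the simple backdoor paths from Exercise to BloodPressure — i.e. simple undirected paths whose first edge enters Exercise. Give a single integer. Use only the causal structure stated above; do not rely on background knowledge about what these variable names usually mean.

8

A backdoor path from Exercise to BloodPressure is any simple undirected path whose first edge points into Exercise (i.e. leaves Exercise via a parent).
Parents of Exercise: {Age, Genotype}.
Enumerating:
  P1: Exercise <- Age -> SleepHours <- Genotype -> Smoking -> BloodPressure
  P2: Exercise <- Age -> SleepHours <- Genotype -> BloodPressure
  P3: Exercise <- Age -> SleepHours -> BloodPressure
  P4: Exercise <- Age -> BloodPressure
  P5: Exercise <- Genotype -> Smoking -> BloodPressure
  P6: Exercise <- Genotype -> SleepHours <- Age -> BloodPressure
  P7: Exercise <- Genotype -> SleepHours -> BloodPressure
  P8: Exercise <- Genotype -> BloodPressure
That exhausts the simple backdoor paths. Count: 8.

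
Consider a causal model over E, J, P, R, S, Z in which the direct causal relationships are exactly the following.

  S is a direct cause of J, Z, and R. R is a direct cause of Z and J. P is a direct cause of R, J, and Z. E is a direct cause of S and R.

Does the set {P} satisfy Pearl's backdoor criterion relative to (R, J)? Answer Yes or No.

Backdoor paths from R to J (paths whose first edge points into R):
  P1: R <- P -> Z <- S -> J
  P2: R <- P -> J
  P3: R <- E -> S -> Z <- P -> J
  P4: R <- E -> S -> J
  P5: R <- S -> Z <- P -> J
  P6: R <- S -> J
Condition 1 (no descendant of R in the set): holds — descendants of R are {J, Z}; none are in {P}.
Condition 2 (every backdoor path blocked by {P}):
  P1: blocked at fork node P ∈ conditioning set.
  P2: blocked at fork node P ∈ conditioning set.
  P3: blocked at collider Z (neither it nor any descendant is in the conditioning set).
  P4: open — no interior node is in the conditioning set.
  P5: blocked at collider Z (neither it nor any descendant is in the conditioning set).
  P6: open — no interior node is in the conditioning set.
{P} does not satisfy the backdoor criterion.

No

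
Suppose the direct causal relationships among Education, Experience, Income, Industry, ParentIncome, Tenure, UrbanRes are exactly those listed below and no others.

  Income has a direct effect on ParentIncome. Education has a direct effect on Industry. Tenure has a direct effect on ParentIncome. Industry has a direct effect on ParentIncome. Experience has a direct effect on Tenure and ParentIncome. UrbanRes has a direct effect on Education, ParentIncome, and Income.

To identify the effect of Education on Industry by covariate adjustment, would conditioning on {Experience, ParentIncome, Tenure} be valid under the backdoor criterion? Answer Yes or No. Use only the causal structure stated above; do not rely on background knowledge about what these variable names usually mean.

Backdoor paths from Education to Industry (paths whose first edge points into Education):
  P1: Education <- UrbanRes -> Income -> ParentIncome <- Industry
  P2: Education <- UrbanRes -> ParentIncome <- Industry
Condition 1 (no descendant of Education in the set): FAILS — ParentIncome is a descendant of Education.
Condition 2 (every backdoor path blocked by {Experience, ParentIncome, Tenure}):
  P1: open — collider(s) ParentIncome are conditioned on (or have a conditioned descendant) and no non-collider on the path is in the set.
  P2: open — collider(s) ParentIncome are conditioned on (or have a conditioned descendant) and no non-collider on the path is in the set.
{Experience, ParentIncome, Tenure} does not satisfy the backdoor criterion.

No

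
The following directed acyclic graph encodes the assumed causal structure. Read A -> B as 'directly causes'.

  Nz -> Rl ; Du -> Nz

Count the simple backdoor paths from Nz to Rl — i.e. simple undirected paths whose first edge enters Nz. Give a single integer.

A backdoor path from Nz to Rl is any simple undirected path whose first edge points into Nz (i.e. leaves Nz via a parent).
Parents of Nz: {Du}.
No simple path from any parent of Nz reaches Rl without revisiting Nz, so there are no backdoor paths.

0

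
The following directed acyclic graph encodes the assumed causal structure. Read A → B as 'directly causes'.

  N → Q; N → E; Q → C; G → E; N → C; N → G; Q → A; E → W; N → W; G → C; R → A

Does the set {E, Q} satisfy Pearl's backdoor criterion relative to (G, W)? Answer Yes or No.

No

Backdoor paths from G to W (paths whose first edge points into G):
  P1: G <- N -> E -> W
  P2: G <- N -> W
Condition 1 (no descendant of G in the set): FAILS — E is a descendant of G.
Condition 2 (every backdoor path blocked by {E, Q}):
  P1: blocked at chain node E ∈ conditioning set.
  P2: open — no interior node is in the conditioning set.
{E, Q} does not satisfy the backdoor criterion.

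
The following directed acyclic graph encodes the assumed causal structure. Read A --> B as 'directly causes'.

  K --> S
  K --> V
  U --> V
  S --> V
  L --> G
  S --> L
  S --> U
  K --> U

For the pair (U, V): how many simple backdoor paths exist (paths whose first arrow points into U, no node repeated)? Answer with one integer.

4

A backdoor path from U to V is any simple undirected path whose first edge points into U (i.e. leaves U via a parent).
Parents of U: {K, S}.
Enumerating:
  P1: U <- K -> S -> V
  P2: U <- K -> V
  P3: U <- S <- K -> V
  P4: U <- S -> V
That exhausts the simple backdoor paths. Count: 4.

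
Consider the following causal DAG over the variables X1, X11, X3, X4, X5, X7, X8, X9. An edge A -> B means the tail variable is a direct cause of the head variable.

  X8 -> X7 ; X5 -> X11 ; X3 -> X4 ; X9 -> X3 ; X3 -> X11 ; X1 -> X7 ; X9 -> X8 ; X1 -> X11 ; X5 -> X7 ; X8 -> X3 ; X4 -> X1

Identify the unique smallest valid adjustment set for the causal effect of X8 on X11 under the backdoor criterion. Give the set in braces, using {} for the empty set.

Variables eligible for adjustment (non-descendants of X8, excluding X8 and X11): {X5, X9}.
Backdoor paths from X8 to X11:
  P1: X8 <- X9 -> X3 -> X4 -> X1 -> X11
  P2: X8 <- X9 -> X3 -> X4 -> X1 -> X7 <- X5 -> X11
  P3: X8 <- X9 -> X3 -> X11
The empty set is not sufficient: P1 (X8 <- X9 -> X3 -> X4 -> X1 -> X11) has no collider blocking it and no conditioned non-collider, so it is open.
Try {X9}:
  P1: blocked at fork node X9 ∈ conditioning set.
  P2: blocked at fork node X9 ∈ conditioning set.
  P3: blocked at fork node X9 ∈ conditioning set.
{X9} contains no descendant of X8 and blocks every backdoor path.
No other singleton works — e.g. {X5} leaves P1 open — so {X9} is the unique smallest valid adjustment set.

{X9}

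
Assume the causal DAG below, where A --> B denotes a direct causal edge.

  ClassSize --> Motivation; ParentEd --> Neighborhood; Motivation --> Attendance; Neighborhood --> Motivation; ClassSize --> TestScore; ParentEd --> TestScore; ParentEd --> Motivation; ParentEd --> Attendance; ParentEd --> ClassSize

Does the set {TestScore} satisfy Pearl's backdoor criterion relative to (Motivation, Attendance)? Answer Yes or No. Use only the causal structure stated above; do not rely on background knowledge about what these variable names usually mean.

No

Backdoor paths from Motivation to Attendance (paths whose first edge points into Motivation):
  P1: Motivation <- ParentEd -> Attendance
  P2: Motivation <- Neighborhood <- ParentEd -> Attendance
  P3: Motivation <- ClassSize <- ParentEd -> Attendance
  P4: Motivation <- ClassSize -> TestScore <- ParentEd -> Attendance
Condition 1 (no descendant of Motivation in the set): holds — descendants of Motivation are {Attendance}; none are in {TestScore}.
Condition 2 (every backdoor path blocked by {TestScore}):
  P1: open — no interior node is in the conditioning set.
  P2: open — no interior node is in the conditioning set.
  P3: open — no interior node is in the conditioning set.
  P4: open — collider(s) TestScore are conditioned on (or have a conditioned descendant) and no non-collider on the path is in the set.
{TestScore} does not satisfy the backdoor criterion.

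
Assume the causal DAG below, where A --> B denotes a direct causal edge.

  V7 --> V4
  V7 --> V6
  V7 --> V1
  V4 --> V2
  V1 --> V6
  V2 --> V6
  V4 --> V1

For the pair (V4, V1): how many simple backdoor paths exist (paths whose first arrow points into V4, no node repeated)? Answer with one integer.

2

A backdoor path from V4 to V1 is any simple undirected path whose first edge points into V4 (i.e. leaves V4 via a parent).
Parents of V4: {V7}.
Enumerating:
  P1: V4 <- V7 -> V1
  P2: V4 <- V7 -> V6 <- V1
That exhausts the simple backdoor paths. Count: 2.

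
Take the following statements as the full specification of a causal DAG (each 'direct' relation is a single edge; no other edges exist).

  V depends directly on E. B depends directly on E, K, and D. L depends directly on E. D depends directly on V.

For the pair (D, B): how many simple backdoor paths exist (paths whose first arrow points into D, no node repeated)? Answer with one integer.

1

A backdoor path from D to B is any simple undirected path whose first edge points into D (i.e. leaves D via a parent).
Parents of D: {V}.
Enumerating:
  P1: D <- V <- E -> B
That exhausts the simple backdoor paths. Count: 1.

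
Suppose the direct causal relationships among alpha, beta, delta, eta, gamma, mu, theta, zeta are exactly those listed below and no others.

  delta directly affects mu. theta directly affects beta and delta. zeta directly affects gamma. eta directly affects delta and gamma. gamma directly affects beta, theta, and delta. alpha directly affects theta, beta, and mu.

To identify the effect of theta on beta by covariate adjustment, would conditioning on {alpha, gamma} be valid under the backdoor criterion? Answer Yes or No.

Backdoor paths from theta to beta (paths whose first edge points into theta):
  P1: theta <- alpha -> beta
  P2: theta <- alpha -> mu <- delta <- eta -> gamma -> beta
  P3: theta <- alpha -> mu <- delta <- gamma -> beta
  P4: theta <- gamma <- eta -> delta -> mu <- alpha -> beta
  P5: theta <- gamma -> delta -> mu <- alpha -> beta
  P6: theta <- gamma -> beta
Condition 1 (no descendant of theta in the set): holds — descendants of theta are {beta, delta, mu}; none are in {alpha, gamma}.
Condition 2 (every backdoor path blocked by {alpha, gamma}):
  P1: blocked at fork node alpha ∈ conditioning set.
  P2: blocked at fork node alpha ∈ conditioning set.
  P3: blocked at fork node alpha ∈ conditioning set.
  P4: blocked at chain node gamma ∈ conditioning set.
  P5: blocked at fork node gamma ∈ conditioning set.
  P6: blocked at fork node gamma ∈ conditioning set.
{alpha, gamma} satisfies the backdoor criterion.

Yes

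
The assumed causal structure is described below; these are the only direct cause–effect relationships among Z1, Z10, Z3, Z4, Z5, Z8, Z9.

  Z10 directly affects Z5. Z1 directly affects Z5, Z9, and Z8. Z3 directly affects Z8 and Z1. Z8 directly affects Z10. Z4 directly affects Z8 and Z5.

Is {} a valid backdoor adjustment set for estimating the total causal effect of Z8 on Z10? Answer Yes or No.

Backdoor paths from Z8 to Z10 (paths whose first edge points into Z8):
  P1: Z8 <- Z3 -> Z1 -> Z5 <- Z10
  P2: Z8 <- Z1 -> Z5 <- Z10
  P3: Z8 <- Z4 -> Z5 <- Z10
Condition 1 (no descendant of Z8 in the set): holds — descendants of Z8 are {Z10, Z5}; none are in {}.
Condition 2 (every backdoor path blocked by {}):
  P1: blocked at collider Z5 (neither it nor any descendant is in the conditioning set).
  P2: blocked at collider Z5 (neither it nor any descendant is in the conditioning set).
  P3: blocked at collider Z5 (neither it nor any descendant is in the conditioning set).
{} satisfies the backdoor criterion.

Yes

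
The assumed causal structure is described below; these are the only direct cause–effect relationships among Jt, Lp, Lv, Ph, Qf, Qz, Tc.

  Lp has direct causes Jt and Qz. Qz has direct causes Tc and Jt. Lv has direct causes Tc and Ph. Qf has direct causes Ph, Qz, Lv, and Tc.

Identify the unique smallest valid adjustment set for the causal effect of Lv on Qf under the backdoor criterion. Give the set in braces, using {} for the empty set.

Variables eligible for adjustment (non-descendants of Lv, excluding Lv and Qf): {Jt, Lp, Ph, Qz, Tc}.
Backdoor paths from Lv to Qf:
  P1: Lv <- Tc -> Qz -> Qf
  P2: Lv <- Tc -> Qf
  P3: Lv <- Ph -> Qf
The empty set is not sufficient: P1 (Lv <- Tc -> Qz -> Qf) has no collider blocking it and no conditioned non-collider, so it is open.
Try {Ph, Tc}:
  P1: blocked at fork node Tc ∈ conditioning set.
  P2: blocked at fork node Tc ∈ conditioning set.
  P3: blocked at fork node Ph ∈ conditioning set.
{Ph, Tc} contains no descendant of Lv and blocks every backdoor path.
Every element of {Ph, Tc} is needed (dropping Ph leaves P3 open; dropping Tc leaves P1 open), so no proper subset is valid.
Among all size-2 subsets of the eligible variables, only {Ph, Tc} blocks every backdoor path, so it is the unique smallest valid adjustment set.

{Ph, Tc}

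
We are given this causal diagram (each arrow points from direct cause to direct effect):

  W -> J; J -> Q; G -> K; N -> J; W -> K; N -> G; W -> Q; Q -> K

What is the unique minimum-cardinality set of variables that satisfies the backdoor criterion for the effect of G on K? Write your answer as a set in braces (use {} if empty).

Variables eligible for adjustment (non-descendants of G, excluding G and K): {J, N, Q, W}.
Backdoor paths from G to K:
  P1: G <- N -> J <- W -> Q -> K
  P2: G <- N -> J <- W -> K
  P3: G <- N -> J -> Q <- W -> K
  P4: G <- N -> J -> Q -> K
The empty set is not sufficient: P4 (G <- N -> J -> Q -> K) has no collider blocking it and no conditioned non-collider, so it is open.
Try {N}:
  P1: blocked at fork node N ∈ conditioning set.
  P2: blocked at fork node N ∈ conditioning set.
  P3: blocked at fork node N ∈ conditioning set.
  P4: blocked at fork node N ∈ conditioning set.
{N} contains no descendant of G and blocks every backdoor path.
No other singleton works — e.g. {W} leaves P4 open — so {N} is the unique smallest valid adjustment set.

{N}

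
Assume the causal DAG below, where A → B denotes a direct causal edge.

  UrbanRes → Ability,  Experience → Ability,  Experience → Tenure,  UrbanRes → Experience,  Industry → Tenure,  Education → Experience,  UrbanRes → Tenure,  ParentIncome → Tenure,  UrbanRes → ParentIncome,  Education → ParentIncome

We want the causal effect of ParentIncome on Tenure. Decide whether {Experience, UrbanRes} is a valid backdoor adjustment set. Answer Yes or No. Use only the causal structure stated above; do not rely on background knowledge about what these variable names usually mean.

Yes

Backdoor paths from ParentIncome to Tenure (paths whose first edge points into ParentIncome):
  P1: ParentIncome <- Education -> Experience <- UrbanRes -> Tenure
  P2: ParentIncome <- Education -> Experience -> Ability <- UrbanRes -> Tenure
  P3: ParentIncome <- Education -> Experience -> Tenure
  P4: ParentIncome <- UrbanRes -> Experience -> Tenure
  P5: ParentIncome <- UrbanRes -> Ability <- Experience -> Tenure
  P6: ParentIncome <- UrbanRes -> Tenure
Condition 1 (no descendant of ParentIncome in the set): holds — descendants of ParentIncome are {Tenure}; none are in {Experience, UrbanRes}.
Condition 2 (every backdoor path blocked by {Experience, UrbanRes}):
  P1: blocked at fork node UrbanRes ∈ conditioning set.
  P2: blocked at chain node Experience ∈ conditioning set.
  P3: blocked at chain node Experience ∈ conditioning set.
  P4: blocked at fork node UrbanRes ∈ conditioning set.
  P5: blocked at fork node UrbanRes ∈ conditioning set.
  P6: blocked at fork node UrbanRes ∈ conditioning set.
{Experience, UrbanRes} satisfies the backdoor criterion.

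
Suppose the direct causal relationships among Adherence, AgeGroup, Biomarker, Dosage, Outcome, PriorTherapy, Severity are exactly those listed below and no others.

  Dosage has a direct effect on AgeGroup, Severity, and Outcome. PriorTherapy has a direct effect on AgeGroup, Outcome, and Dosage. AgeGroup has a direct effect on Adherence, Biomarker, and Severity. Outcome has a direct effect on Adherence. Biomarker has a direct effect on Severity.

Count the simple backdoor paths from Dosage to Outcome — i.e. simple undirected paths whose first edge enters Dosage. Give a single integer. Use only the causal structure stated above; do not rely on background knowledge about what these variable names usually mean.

2

A backdoor path from Dosage to Outcome is any simple undirected path whose first edge points into Dosage (i.e. leaves Dosage via a parent).
Parents of Dosage: {PriorTherapy}.
Enumerating:
  P1: Dosage <- PriorTherapy -> Outcome
  P2: Dosage <- PriorTherapy -> AgeGroup -> Adherence <- Outcome
That exhausts the simple backdoor paths. Count: 2.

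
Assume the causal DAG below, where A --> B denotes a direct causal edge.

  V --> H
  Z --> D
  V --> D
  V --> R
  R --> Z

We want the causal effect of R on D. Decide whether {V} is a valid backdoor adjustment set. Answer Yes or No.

Backdoor paths from R to D (paths whose first edge points into R):
  P1: R <- V -> D
Condition 1 (no descendant of R in the set): holds — descendants of R are {D, Z}; none are in {V}.
Condition 2 (every backdoor path blocked by {V}):
  P1: blocked at fork node V ∈ conditioning set.
{V} satisfies the backdoor criterion.

Yes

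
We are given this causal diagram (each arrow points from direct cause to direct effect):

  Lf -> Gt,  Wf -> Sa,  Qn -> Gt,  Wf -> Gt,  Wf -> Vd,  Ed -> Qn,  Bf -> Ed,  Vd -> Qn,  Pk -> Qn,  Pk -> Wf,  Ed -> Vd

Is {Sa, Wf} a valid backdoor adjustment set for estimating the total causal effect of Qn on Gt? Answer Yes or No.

Yes

Backdoor paths from Qn to Gt (paths whose first edge points into Qn):
  P1: Qn <- Ed -> Vd <- Wf -> Gt
  P2: Qn <- Pk -> Wf -> Gt
  P3: Qn <- Vd <- Wf -> Gt
Condition 1 (no descendant of Qn in the set): holds — descendants of Qn are {Gt}; none are in {Sa, Wf}.
Condition 2 (every backdoor path blocked by {Sa, Wf}):
  P1: blocked at collider Vd (neither it nor any descendant is in the conditioning set).
  P2: blocked at chain node Wf ∈ conditioning set.
  P3: blocked at fork node Wf ∈ conditioning set.
{Sa, Wf} satisfies the backdoor criterion.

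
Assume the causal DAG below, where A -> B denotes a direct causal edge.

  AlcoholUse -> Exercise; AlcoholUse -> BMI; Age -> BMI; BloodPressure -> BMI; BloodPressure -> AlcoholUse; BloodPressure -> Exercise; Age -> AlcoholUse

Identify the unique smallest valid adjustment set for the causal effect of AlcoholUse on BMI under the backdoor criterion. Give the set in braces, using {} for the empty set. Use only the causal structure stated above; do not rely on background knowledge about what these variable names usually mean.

Variables eligible for adjustment (non-descendants of AlcoholUse, excluding AlcoholUse and BMI): {Age, BloodPressure}.
Backdoor paths from AlcoholUse to BMI:
  P1: AlcoholUse <- Age -> BMI
  P2: AlcoholUse <- BloodPressure -> BMI
The empty set is not sufficient: P1 (AlcoholUse <- Age -> BMI) has no collider blocking it and no conditioned non-collider, so it is open.
Try {Age, BloodPressure}:
  P1: blocked at fork node Age ∈ conditioning set.
  P2: blocked at fork node BloodPressure ∈ conditioning set.
{Age, BloodPressure} contains no descendant of AlcoholUse and blocks every backdoor path.
Every element of {Age, BloodPressure} is needed (dropping Age leaves P1 open; dropping BloodPressure leaves P2 open), so no proper subset is valid.
Among all size-2 subsets of the eligible variables, only {Age, BloodPressure} blocks every backdoor path, so it is the unique smallest valid adjustment set.

{Age, BloodPressure}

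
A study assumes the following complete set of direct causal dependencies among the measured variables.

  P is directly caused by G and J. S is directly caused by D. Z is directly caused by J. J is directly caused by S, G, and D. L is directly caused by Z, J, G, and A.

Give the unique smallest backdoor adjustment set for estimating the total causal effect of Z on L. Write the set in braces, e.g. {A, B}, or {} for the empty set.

{J}

Variables eligible for adjustment (non-descendants of Z, excluding Z and L): {A, D, G, J, P, S}.
Backdoor paths from Z to L:
  P1: Z <- J <- G -> L
  P2: Z <- J -> P <- G -> L
  P3: Z <- J -> L
The empty set is not sufficient: P1 (Z <- J <- G -> L) has no collider blocking it and no conditioned non-collider, so it is open.
Try {J}:
  P1: blocked at chain node J ∈ conditioning set.
  P2: blocked at fork node J ∈ conditioning set.
  P3: blocked at fork node J ∈ conditioning set.
{J} contains no descendant of Z and blocks every backdoor path.
No other singleton works — e.g. {D} leaves P1 open — so {J} is the unique smallest valid adjustment set.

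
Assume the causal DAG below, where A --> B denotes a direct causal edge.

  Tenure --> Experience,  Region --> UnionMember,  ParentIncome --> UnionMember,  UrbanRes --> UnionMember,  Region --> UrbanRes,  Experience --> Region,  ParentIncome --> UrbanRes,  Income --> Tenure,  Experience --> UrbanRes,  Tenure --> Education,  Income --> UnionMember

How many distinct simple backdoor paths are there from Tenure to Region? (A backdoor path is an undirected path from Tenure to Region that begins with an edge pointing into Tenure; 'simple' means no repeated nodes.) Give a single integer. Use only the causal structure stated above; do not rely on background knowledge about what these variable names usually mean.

A backdoor path from Tenure to Region is any simple undirected path whose first edge points into Tenure (i.e. leaves Tenure via a parent).
Parents of Tenure: {Income}.
Enumerating:
  P1: Tenure <- Income -> UnionMember <- ParentIncome -> UrbanRes <- Experience -> Region
  P2: Tenure <- Income -> UnionMember <- ParentIncome -> UrbanRes <- Region
  P3: Tenure <- Income -> UnionMember <- Region
  P4: Tenure <- Income -> UnionMember <- UrbanRes <- Experience -> Region
  P5: Tenure <- Income -> UnionMember <- UrbanRes <- Region
That exhausts the simple backdoor paths. Count: 5.

5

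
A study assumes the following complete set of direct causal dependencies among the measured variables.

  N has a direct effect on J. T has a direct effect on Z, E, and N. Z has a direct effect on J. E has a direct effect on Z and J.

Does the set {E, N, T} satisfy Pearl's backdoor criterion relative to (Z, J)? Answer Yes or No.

Yes

Backdoor paths from Z to J (paths whose first edge points into Z):
  P1: Z <- T -> E -> J
  P2: Z <- T -> N -> J
  P3: Z <- E <- T -> N -> J
  P4: Z <- E -> J
Condition 1 (no descendant of Z in the set): holds — descendants of Z are {J}; none are in {E, N, T}.
Condition 2 (every backdoor path blocked by {E, N, T}):
  P1: blocked at fork node T ∈ conditioning set.
  P2: blocked at fork node T ∈ conditioning set.
  P3: blocked at chain node E ∈ conditioning set.
  P4: blocked at fork node E ∈ conditioning set.
{E, N, T} satisfies the backdoor criterion.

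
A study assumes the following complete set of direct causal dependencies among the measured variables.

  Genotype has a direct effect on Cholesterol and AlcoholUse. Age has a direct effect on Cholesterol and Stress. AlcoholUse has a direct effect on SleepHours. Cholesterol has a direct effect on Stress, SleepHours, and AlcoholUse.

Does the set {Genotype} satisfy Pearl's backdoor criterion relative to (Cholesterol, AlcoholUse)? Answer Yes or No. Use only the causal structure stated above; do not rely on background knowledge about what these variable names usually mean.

Backdoor paths from Cholesterol to AlcoholUse (paths whose first edge points into Cholesterol):
  P1: Cholesterol <- Genotype -> AlcoholUse
Condition 1 (no descendant of Cholesterol in the set): holds — descendants of Cholesterol are {AlcoholUse, SleepHours, Stress}; none are in {Genotype}.
Condition 2 (every backdoor path blocked by {Genotype}):
  P1: blocked at fork node Genotype ∈ conditioning set.
{Genotype} satisfies the backdoor criterion.

Yes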